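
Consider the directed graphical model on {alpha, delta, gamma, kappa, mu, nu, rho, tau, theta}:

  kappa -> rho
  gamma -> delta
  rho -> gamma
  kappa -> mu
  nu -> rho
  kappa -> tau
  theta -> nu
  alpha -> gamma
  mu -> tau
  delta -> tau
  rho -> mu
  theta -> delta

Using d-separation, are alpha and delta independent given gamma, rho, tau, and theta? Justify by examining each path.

Yes

There are 6 undirected paths between alpha and delta; checking each against the conditioning set {gamma, rho, tau, theta}:
Path 1: alpha → gamma ← rho → mu → tau ← delta
  rho is a fork here and rho is conditioned on, so the path is blocked at rho.
Path 2: alpha → gamma ← rho → mu ← kappa → tau ← delta
  rho is a fork here and rho is conditioned on, so the path is blocked at rho.
Path 3: alpha → gamma ← rho ← nu ← theta → delta
  rho is a chain here and rho is conditioned on, so the path is blocked at rho.
Path 4: alpha → gamma ← rho ← kappa → mu → tau ← delta
  rho is a chain here and rho is conditioned on, so the path is blocked at rho.
Path 5: alpha → gamma ← rho ← kappa → tau ← delta
  rho is a chain here and rho is conditioned on, so the path is blocked at rho.
Path 6: alpha → gamma → delta
  gamma is a chain here and gamma is conditioned on, so the path is blocked at gamma.
All paths are blocked; alpha ⊥ delta | {gamma, rho, tau, theta} holds.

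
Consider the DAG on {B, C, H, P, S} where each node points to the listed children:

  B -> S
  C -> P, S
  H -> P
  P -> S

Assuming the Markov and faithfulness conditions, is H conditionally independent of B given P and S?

No — H and B are not d-separated given {P, S}.

2 paths connect H and B; each must be blocked for d-separation to hold:
  1. H → P ← C → S ← B — P:collider[open]; C:fork[open]; S:collider[open] ⇒ active
  2. H → P → S ← B — P:chain[blocks]; S:collider[open] ⇒ blocked
Because an active path exists, H and B are not d-separated.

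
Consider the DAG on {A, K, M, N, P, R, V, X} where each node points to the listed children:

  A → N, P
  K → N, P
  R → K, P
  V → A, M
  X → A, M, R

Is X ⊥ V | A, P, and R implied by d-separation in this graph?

6 paths connect X and V; each must be blocked for d-separation to hold:
Path 1: X → A ← V
  A is a collider and A is conditioned on, which opens it — no node blocks this path, so it is active.
Path 2: X → M ← V
  M is a collider here and neither M nor any of its descendants is conditioned on, so the collider stays closed — the path is blocked at M.
Path 3: X → R → K → P ← A ← V
  R is a chain here and R is conditioned on, so the path is blocked at R.
Path 4: X → R → K → N ← A ← V
  R is a chain here and R is conditioned on, so the path is blocked at R.
Path 5: X → R → P ← K → N ← A ← V
  R is a chain here and R is conditioned on, so the path is blocked at R.
Path 6: X → R → P ← A ← V
  R is a chain here and R is conditioned on, so the path is blocked at R.
Because an active path exists, X and V are not d-separated.

No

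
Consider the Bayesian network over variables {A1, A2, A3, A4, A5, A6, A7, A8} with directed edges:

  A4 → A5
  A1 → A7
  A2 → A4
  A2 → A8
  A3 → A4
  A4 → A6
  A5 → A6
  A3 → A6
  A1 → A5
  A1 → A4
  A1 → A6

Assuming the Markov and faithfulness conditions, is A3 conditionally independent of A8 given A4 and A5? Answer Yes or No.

6 paths connect A3 and A8; each must be blocked for d-separation to hold:
Path 1: A3 → A6 ← A4 ← A2 → A8
  A6 is a collider here and neither A6 nor any of its descendants is conditioned on, so the collider stays closed — the path is blocked at A6.
Path 2: A3 → A6 ← A1 → A4 ← A2 → A8
  A6 is a collider here and neither A6 nor any of its descendants is conditioned on, so the collider stays closed — the path is blocked at A6.
Path 3: A3 → A6 ← A1 → A5 ← A4 ← A2 → A8
  A6 is a collider here and neither A6 nor any of its descendants is conditioned on, so the collider stays closed — the path is blocked at A6.
Path 4: A3 → A6 ← A5 ← A4 ← A2 → A8
  A6 is a collider here and neither A6 nor any of its descendants is conditioned on, so the collider stays closed — the path is blocked at A6.
Path 5: A3 → A6 ← A5 ← A1 → A4 ← A2 → A8
  A6 is a collider here and neither A6 nor any of its descendants is conditioned on, so the collider stays closed — the path is blocked at A6.
Path 6: A3 → A4 ← A2 → A8
  A4 is a collider and A4 is conditioned on, which opens it; A2 is a fork and A2 is not conditioned on — no node blocks this path, so it is active.
At least one path is unblocked, so d-separation fails.

No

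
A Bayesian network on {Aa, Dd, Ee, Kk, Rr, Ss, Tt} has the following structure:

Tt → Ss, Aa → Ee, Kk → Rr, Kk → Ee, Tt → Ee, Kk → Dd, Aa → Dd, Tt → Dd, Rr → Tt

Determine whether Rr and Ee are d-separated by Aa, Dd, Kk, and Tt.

We examine all 6 paths between Rr and Ee:
Path 1: Rr ← Kk → Ee
  Kk is a fork here and Kk is conditioned on, so the path is blocked at Kk.
Path 2: Rr ← Kk → Dd ← Aa → Ee
  Kk is a fork here and Kk is conditioned on, so the path is blocked at Kk.
Path 3: Rr ← Kk → Dd ← Tt → Ee
  Kk is a fork here and Kk is conditioned on, so the path is blocked at Kk.
Path 4: Rr → Tt → Ee
  Tt is a chain here and Tt is conditioned on, so the path is blocked at Tt.
Path 5: Rr → Tt → Dd ← Aa → Ee
  Tt is a chain here and Tt is conditioned on, so the path is blocked at Tt.
Path 6: Rr → Tt → Dd ← Kk → Ee
  Tt is a chain here and Tt is conditioned on, so the path is blocked at Tt.
Every path is blocked, so Rr and Ee are d-separated given {Aa, Dd, Kk, Tt}.

Yes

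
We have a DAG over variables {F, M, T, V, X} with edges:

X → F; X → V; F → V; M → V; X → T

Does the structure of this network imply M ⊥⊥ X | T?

Yes — M and X are d-separated given {T}.

Enumerating the 2 paths from M to X and testing each for blocking by {T}:
  1. M → V ← X — V:collider[blocks] ⇒ blocked
  2. M → V ← F ← X — V:collider[blocks]; F:chain[open] ⇒ blocked
Since every path is blocked, d-separation holds.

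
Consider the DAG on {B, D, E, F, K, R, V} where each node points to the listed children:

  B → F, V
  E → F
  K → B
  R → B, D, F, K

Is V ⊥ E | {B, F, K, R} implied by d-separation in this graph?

3 paths connect V and E; each must be blocked for d-separation to hold:
Path 1: V ← B → F ← E
  B is a fork here and B is conditioned on, so the path is blocked at B.
Path 2: V ← B ← K ← R → F ← E
  B is a chain here and B is conditioned on, so the path is blocked at B.
Path 3: V ← B ← R → F ← E
  B is a chain here and B is conditioned on, so the path is blocked at B.
All paths are blocked; V ⊥ E | {B, F, K, R} holds.

Yes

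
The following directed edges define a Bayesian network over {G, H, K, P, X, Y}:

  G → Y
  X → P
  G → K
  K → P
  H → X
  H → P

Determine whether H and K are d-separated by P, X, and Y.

There are 2 undirected paths between H and K; checking each against the conditioning set {P, X, Y}:
Path 1: H → X → P ← K
  X is a chain here and X is conditioned on, so the path is blocked at X.
Path 2: H → P ← K
  P is a collider and P is conditioned on, which opens it — no node blocks this path, so it is active.
At least one path is unblocked, so d-separation fails.

No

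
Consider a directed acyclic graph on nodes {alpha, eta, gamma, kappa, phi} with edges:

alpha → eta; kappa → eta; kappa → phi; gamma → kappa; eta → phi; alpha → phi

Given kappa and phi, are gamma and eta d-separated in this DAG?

There are 3 undirected paths between gamma and eta; checking each against the conditioning set {kappa, phi}:
Path 1: gamma → kappa → eta
  kappa is a chain here and kappa is conditioned on, so the path is blocked at kappa.
Path 2: gamma → kappa → phi ← eta
  kappa is a chain here and kappa is conditioned on, so the path is blocked at kappa.
Path 3: gamma → kappa → phi ← alpha → eta
  kappa is a chain here and kappa is conditioned on, so the path is blocked at kappa.
Every path is blocked, so gamma and eta are d-separated given {kappa, phi}.

Yes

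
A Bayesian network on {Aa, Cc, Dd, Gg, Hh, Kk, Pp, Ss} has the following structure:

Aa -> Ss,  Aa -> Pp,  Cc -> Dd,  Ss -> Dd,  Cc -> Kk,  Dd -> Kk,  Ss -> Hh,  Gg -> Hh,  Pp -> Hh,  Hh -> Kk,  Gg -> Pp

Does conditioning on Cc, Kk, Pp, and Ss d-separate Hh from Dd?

We examine all 5 paths between Hh and Dd:
  1. Hh → Kk ← Cc → Dd — Kk:collider[open]; Cc:fork[blocks] ⇒ blocked
  2. Hh → Kk ← Dd — Kk:collider[open] ⇒ active
  3. Hh ← Ss → Dd — Ss:fork[blocks] ⇒ blocked
  4. Hh ← Gg → Pp ← Aa → Ss → Dd — Gg:fork[open]; Pp:collider[open]; Aa:fork[open]; Ss:chain[blocks] ⇒ blocked
  5. Hh ← Pp ← Aa → Ss → Dd — Pp:chain[blocks]; Aa:fork[open]; Ss:chain[blocks] ⇒ blocked
Because an active path exists, Hh and Dd are not d-separated.

No — Hh and Dd are not d-separated given {Cc, Kk, Pp, Ss}.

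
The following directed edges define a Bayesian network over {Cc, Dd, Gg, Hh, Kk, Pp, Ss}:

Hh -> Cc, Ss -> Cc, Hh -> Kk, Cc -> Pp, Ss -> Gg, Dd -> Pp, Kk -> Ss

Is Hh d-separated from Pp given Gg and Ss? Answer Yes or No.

2 paths connect Hh and Pp; each must be blocked for d-separation to hold:
Path 1: Hh → Cc → Pp
  Cc is a chain and Cc is not conditioned on — no node blocks this path, so it is active.
Path 2: Hh → Kk → Ss → Cc → Pp
  Ss is a chain here and Ss is conditioned on, so the path is blocked at Ss.
Since the path Hh → Cc → Pp is active, Hh and Pp are not d-separated given {Gg, Ss}.

No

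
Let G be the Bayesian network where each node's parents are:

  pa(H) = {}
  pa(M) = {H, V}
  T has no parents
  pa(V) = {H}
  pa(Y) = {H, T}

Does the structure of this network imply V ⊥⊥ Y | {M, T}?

There are 2 undirected paths between V and Y; checking each against the conditioning set {M, T}:
Path 1: V → M ← H → Y
  M is a collider and M is conditioned on, which opens it; H is a fork and H is not conditioned on — no node blocks this path, so it is active.
Path 2: V ← H → Y
  H is a fork and H is not conditioned on — no node blocks this path, so it is active.
Because an active path exists, V and Y are not d-separated.

No — V and Y are not d-separated given {M, T}.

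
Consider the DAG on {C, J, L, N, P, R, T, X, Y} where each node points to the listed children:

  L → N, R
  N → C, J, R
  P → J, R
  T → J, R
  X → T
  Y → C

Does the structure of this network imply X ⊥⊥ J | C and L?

4 paths connect X and J; each must be blocked for d-separation to hold:
Path 1: X → T → R ← N → J
  R is a collider here and neither R nor any of its descendants is conditioned on, so the collider stays closed — the path is blocked at R.
Path 2: X → T → R ← L → N → J
  R is a collider here and neither R nor any of its descendants is conditioned on, so the collider stays closed — the path is blocked at R.
Path 3: X → T → R ← P → J
  R is a collider here and neither R nor any of its descendants is conditioned on, so the collider stays closed — the path is blocked at R.
Path 4: X → T → J
  T is a chain and T is not conditioned on — no node blocks this path, so it is active.
Because an active path exists, X and J are not d-separated.

No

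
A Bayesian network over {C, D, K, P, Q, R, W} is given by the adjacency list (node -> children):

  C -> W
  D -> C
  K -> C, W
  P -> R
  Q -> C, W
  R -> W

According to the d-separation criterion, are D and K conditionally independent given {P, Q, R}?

We examine all 3 paths between D and K:
Path 1: D → C ← Q → W ← K
  C is a collider here and neither C nor any of its descendants is conditioned on, so the collider stays closed — the path is blocked at C.
Path 2: D → C → W ← K
  W is a collider here and neither W nor any of its descendants is conditioned on, so the collider stays closed — the path is blocked at W.
Path 3: D → C ← K
  C is a collider here and neither C nor any of its descendants is conditioned on, so the collider stays closed — the path is blocked at C.
All paths are blocked; D ⊥ K | {P, Q, R} holds.

Yes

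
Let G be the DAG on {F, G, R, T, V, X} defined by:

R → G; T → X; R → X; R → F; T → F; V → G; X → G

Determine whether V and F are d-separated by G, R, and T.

Enumerating the 4 paths from V to F and testing each for blocking by {G, R, T}:
  1. V → G ← X ← T → F — G:collider[open]; X:chain[open]; T:fork[blocks] ⇒ blocked
  2. V → G ← X ← R → F — G:collider[open]; X:chain[open]; R:fork[blocks] ⇒ blocked
  3. V → G ← R → F — G:collider[open]; R:fork[blocks] ⇒ blocked
  4. V → G ← R → X ← T → F — G:collider[open]; R:fork[blocks]; X:collider[open]; T:fork[blocks] ⇒ blocked
Since every path is blocked, d-separation holds.

Yes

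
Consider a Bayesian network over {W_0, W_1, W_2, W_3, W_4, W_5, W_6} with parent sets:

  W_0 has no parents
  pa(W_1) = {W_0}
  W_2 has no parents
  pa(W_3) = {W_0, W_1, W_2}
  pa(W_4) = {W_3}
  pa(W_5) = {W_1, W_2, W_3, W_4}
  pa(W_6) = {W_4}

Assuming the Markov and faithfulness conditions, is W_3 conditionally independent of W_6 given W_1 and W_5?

We examine all 5 paths between W_3 and W_6:
Path 1: W_3 ← W_0 → W_1 → W_5 ← W_4 → W_6
  W_1 is a chain here and W_1 is conditioned on, so the path is blocked at W_1.
Path 2: W_3 ← W_2 → W_5 ← W_4 → W_6
  W_2 is a fork and W_2 is not conditioned on; W_5 is a collider and W_5 is conditioned on, which opens it; W_4 is a fork and W_4 is not conditioned on — no node blocks this path, so it is active.
Path 3: W_3 ← W_1 → W_5 ← W_4 → W_6
  W_1 is a fork here and W_1 is conditioned on, so the path is blocked at W_1.
Path 4: W_3 → W_4 → W_6
  W_4 is a chain and W_4 is not conditioned on — no node blocks this path, so it is active.
Path 5: W_3 → W_5 ← W_4 → W_6
  W_5 is a collider and W_5 is conditioned on, which opens it; W_4 is a fork and W_4 is not conditioned on — no node blocks this path, so it is active.
Because an active path exists, W_3 and W_6 are not d-separated.

No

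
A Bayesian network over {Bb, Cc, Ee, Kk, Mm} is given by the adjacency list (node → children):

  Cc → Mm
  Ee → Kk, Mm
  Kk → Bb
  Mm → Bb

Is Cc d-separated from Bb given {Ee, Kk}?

No

We examine all 2 paths between Cc and Bb:
Path 1: Cc → Mm → Bb
  Mm is a chain and Mm is not conditioned on — no node blocks this path, so it is active.
Path 2: Cc → Mm ← Ee → Kk → Bb
  Mm is a collider here and neither Mm nor any of its descendants is conditioned on, so the collider stays closed — the path is blocked at Mm.
Because an active path exists, Cc and Bb are not d-separated.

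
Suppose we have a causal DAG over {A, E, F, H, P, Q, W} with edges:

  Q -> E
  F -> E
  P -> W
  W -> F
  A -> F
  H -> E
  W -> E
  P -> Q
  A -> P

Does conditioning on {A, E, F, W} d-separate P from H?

We examine all 5 paths between P and H:
  1. P → Q → E ← H — Q:chain[open]; E:collider[open] ⇒ active
  2. P ← A → F ← W → E ← H — A:fork[blocks]; F:collider[open]; W:fork[blocks]; E:collider[open] ⇒ blocked
  3. P ← A → F → E ← H — A:fork[blocks]; F:chain[blocks]; E:collider[open] ⇒ blocked
  4. P → W → F → E ← H — W:chain[blocks]; F:chain[blocks]; E:collider[open] ⇒ blocked
  5. P → W → E ← H — W:chain[blocks]; E:collider[open] ⇒ blocked
Since the path P → Q → E ← H is active, P and H are not d-separated given {A, E, F, W}.

No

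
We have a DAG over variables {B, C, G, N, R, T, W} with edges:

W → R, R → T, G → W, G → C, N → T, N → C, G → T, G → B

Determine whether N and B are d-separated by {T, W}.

3 paths connect N and B; each must be blocked for d-separation to hold:
Path 1: N → C ← G → B
  C is a collider here and neither C nor any of its descendants is conditioned on, so the collider stays closed — the path is blocked at C.
Path 2: N → T ← G → B
  T is a collider and T is conditioned on, which opens it; G is a fork and G is not conditioned on — no node blocks this path, so it is active.
Path 3: N → T ← R ← W ← G → B
  W is a chain here and W is conditioned on, so the path is blocked at W.
Because an active path exists, N and B are not d-separated.

No — N and B are not d-separated given {T, W}.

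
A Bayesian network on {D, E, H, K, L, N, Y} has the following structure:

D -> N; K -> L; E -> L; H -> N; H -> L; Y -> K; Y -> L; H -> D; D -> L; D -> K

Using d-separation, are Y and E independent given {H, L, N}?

No

Enumerating the 5 paths from Y to E and testing each for blocking by {H, L, N}:
Path 1: Y → L ← E
  L is a collider and L is conditioned on, which opens it — no node blocks this path, so it is active.
Path 2: Y → K → L ← E
  K is a chain and K is not conditioned on; L is a collider and L is conditioned on, which opens it — no node blocks this path, so it is active.
Path 3: Y → K ← D → L ← E
  K is a collider and its descendant L is conditioned on, which opens it; D is a fork and D is not conditioned on; L is a collider and L is conditioned on, which opens it — no node blocks this path, so it is active.
Path 4: Y → K ← D → N ← H → L ← E
  H is a fork here and H is conditioned on, so the path is blocked at H.
Path 5: Y → K ← D ← H → L ← E
  H is a fork here and H is conditioned on, so the path is blocked at H.
Because an active path exists, Y and E are not d-separated.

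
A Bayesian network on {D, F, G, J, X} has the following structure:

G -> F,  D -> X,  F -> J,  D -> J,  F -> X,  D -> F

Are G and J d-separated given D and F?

Yes

We examine all 3 paths between G and J:
Path 1: G → F ← D → J
  D is a fork here and D is conditioned on, so the path is blocked at D.
Path 2: G → F → J
  F is a chain here and F is conditioned on, so the path is blocked at F.
Path 3: G → F → X ← D → J
  F is a chain here and F is conditioned on, so the path is blocked at F.
Every path is blocked, so G and J are d-separated given {D, F}.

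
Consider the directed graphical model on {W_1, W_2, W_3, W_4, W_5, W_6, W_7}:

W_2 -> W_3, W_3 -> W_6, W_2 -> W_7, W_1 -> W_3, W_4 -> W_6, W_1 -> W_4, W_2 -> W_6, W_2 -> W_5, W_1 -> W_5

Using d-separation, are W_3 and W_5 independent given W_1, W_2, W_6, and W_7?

6 paths connect W_3 and W_5; each must be blocked for d-separation to hold:
Path 1: W_3 ← W_1 → W_4 → W_6 ← W_2 → W_5
  W_1 is a fork here and W_1 is conditioned on, so the path is blocked at W_1.
Path 2: W_3 ← W_1 → W_5
  W_1 is a fork here and W_1 is conditioned on, so the path is blocked at W_1.
Path 3: W_3 ← W_2 → W_5
  W_2 is a fork here and W_2 is conditioned on, so the path is blocked at W_2.
Path 4: W_3 ← W_2 → W_6 ← W_4 ← W_1 → W_5
  W_2 is a fork here and W_2 is conditioned on, so the path is blocked at W_2.
Path 5: W_3 → W_6 ← W_4 ← W_1 → W_5
  W_1 is a fork here and W_1 is conditioned on, so the path is blocked at W_1.
Path 6: W_3 → W_6 ← W_2 → W_5
  W_2 is a fork here and W_2 is conditioned on, so the path is blocked at W_2.
All paths are blocked; W_3 ⊥ W_5 | {W_1, W_2, W_6, W_7} holds.

Yes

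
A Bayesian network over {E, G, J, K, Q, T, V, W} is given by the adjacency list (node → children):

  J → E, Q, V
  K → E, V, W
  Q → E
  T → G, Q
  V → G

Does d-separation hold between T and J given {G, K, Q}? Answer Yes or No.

There are 6 undirected paths between T and J; checking each against the conditioning set {G, K, Q}:
Path 1: T → Q ← J
  Q is a collider and Q is conditioned on, which opens it — no node blocks this path, so it is active.
Path 2: T → Q → E ← J
  Q is a chain here and Q is conditioned on, so the path is blocked at Q.
Path 3: T → Q → E ← K → V ← J
  Q is a chain here and Q is conditioned on, so the path is blocked at Q.
Path 4: T → G ← V ← J
  G is a collider and G is conditioned on, which opens it; V is a chain and V is not conditioned on — no node blocks this path, so it is active.
Path 5: T → G ← V ← K → E ← Q ← J
  K is a fork here and K is conditioned on, so the path is blocked at K.
Path 6: T → G ← V ← K → E ← J
  K is a fork here and K is conditioned on, so the path is blocked at K.
At least one path is unblocked, so d-separation fails.

No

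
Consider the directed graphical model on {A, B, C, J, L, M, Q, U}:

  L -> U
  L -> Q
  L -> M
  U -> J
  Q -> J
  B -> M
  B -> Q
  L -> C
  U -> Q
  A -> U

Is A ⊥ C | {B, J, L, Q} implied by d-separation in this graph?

We examine all 5 paths between A and C:
Path 1: A → U → J ← Q ← B → M ← L → C
  Q is a chain here and Q is conditioned on, so the path is blocked at Q.
Path 2: A → U → J ← Q ← L → C
  Q is a chain here and Q is conditioned on, so the path is blocked at Q.
Path 3: A → U → Q ← B → M ← L → C
  B is a fork here and B is conditioned on, so the path is blocked at B.
Path 4: A → U → Q ← L → C
  L is a fork here and L is conditioned on, so the path is blocked at L.
Path 5: A → U ← L → C
  L is a fork here and L is conditioned on, so the path is blocked at L.
Since every path is blocked, d-separation holds.

Yes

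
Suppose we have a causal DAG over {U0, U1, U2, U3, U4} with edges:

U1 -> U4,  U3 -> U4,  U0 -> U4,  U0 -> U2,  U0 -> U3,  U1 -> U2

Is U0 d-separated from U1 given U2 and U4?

Enumerating the 3 paths from U0 to U1 and testing each for blocking by {U2, U4}:
  1. U0 → U4 ← U1 — U4:collider[open] ⇒ active
  2. U0 → U3 → U4 ← U1 — U3:chain[open]; U4:collider[open] ⇒ active
  3. U0 → U2 ← U1 — U2:collider[open] ⇒ active
Because an active path exists, U0 and U1 are not d-separated.

No — U0 and U1 are not d-separated given {U2, U4}.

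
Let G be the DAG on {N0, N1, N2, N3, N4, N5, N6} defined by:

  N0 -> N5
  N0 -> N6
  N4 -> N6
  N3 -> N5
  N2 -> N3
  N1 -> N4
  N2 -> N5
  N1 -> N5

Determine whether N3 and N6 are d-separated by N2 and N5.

No

Enumerating the 4 paths from N3 to N6 and testing each for blocking by {N2, N5}:
Path 1: N3 ← N2 → N5 ← N0 → N6
  N2 is a fork here and N2 is conditioned on, so the path is blocked at N2.
Path 2: N3 ← N2 → N5 ← N1 → N4 → N6
  N2 is a fork here and N2 is conditioned on, so the path is blocked at N2.
Path 3: N3 → N5 ← N0 → N6
  N5 is a collider and N5 is conditioned on, which opens it; N0 is a fork and N0 is not conditioned on — no node blocks this path, so it is active.
Path 4: N3 → N5 ← N1 → N4 → N6
  N5 is a collider and N5 is conditioned on, which opens it; N1 is a fork and N1 is not conditioned on; N4 is a chain and N4 is not conditioned on — no node blocks this path, so it is active.
Because an active path exists, N3 and N6 are not d-separated.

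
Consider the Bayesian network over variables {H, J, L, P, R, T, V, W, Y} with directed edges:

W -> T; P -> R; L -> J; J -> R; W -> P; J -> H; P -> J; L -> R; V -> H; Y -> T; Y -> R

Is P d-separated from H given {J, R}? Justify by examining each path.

Enumerating the 5 paths from P to H and testing each for blocking by {J, R}:
Path 1: P → J → H
  J is a chain here and J is conditioned on, so the path is blocked at J.
Path 2: P → R ← J → H
  J is a fork here and J is conditioned on, so the path is blocked at J.
Path 3: P → R ← L → J → H
  J is a chain here and J is conditioned on, so the path is blocked at J.
Path 4: P ← W → T ← Y → R ← J → H
  T is a collider here and neither T nor any of its descendants is conditioned on, so the collider stays closed — the path is blocked at T.
Path 5: P ← W → T ← Y → R ← L → J → H
  T is a collider here and neither T nor any of its descendants is conditioned on, so the collider stays closed — the path is blocked at T.
All paths are blocked; P ⊥ H | {J, R} holds.

Yes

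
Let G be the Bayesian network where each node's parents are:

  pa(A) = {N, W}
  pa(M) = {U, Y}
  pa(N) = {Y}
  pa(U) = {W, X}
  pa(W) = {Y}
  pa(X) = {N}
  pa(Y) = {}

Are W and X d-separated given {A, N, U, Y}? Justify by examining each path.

We examine all 6 paths between W and X:
Path 1: W → U ← X
  U is a collider and U is conditioned on, which opens it — no node blocks this path, so it is active.
Path 2: W → U → M ← Y → N → X
  U is a chain here and U is conditioned on, so the path is blocked at U.
Path 3: W ← Y → N → X
  Y is a fork here and Y is conditioned on, so the path is blocked at Y.
Path 4: W ← Y → M ← U ← X
  Y is a fork here and Y is conditioned on, so the path is blocked at Y.
Path 5: W → A ← N → X
  N is a fork here and N is conditioned on, so the path is blocked at N.
Path 6: W → A ← N ← Y → M ← U ← X
  N is a chain here and N is conditioned on, so the path is blocked at N.
Because an active path exists, W and X are not d-separated.

No — W and X are not d-separated given {A, N, U, Y}.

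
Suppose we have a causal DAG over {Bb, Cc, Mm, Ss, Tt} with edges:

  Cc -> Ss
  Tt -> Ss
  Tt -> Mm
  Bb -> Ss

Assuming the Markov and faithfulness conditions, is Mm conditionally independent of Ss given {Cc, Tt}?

Only one path connects Mm and Ss:
Path 1: Mm ← Tt → Ss
  Tt is a fork here and Tt is conditioned on, so the path is blocked at Tt.
Since every path is blocked, d-separation holds.

Yes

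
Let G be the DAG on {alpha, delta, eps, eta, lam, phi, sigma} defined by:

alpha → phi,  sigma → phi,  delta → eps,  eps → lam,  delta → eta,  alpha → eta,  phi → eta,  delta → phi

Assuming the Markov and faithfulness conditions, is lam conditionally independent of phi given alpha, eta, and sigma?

There are 3 undirected paths between lam and phi; checking each against the conditioning set {alpha, eta, sigma}:
Path 1: lam ← eps ← delta → eta ← alpha → phi
  alpha is a fork here and alpha is conditioned on, so the path is blocked at alpha.
Path 2: lam ← eps ← delta → eta ← phi
  eps is a chain and eps is not conditioned on; delta is a fork and delta is not conditioned on; eta is a collider and eta is conditioned on, which opens it — no node blocks this path, so it is active.
Path 3: lam ← eps ← delta → phi
  eps is a chain and eps is not conditioned on; delta is a fork and delta is not conditioned on — no node blocks this path, so it is active.
Because an active path exists, lam and phi are not d-separated.

No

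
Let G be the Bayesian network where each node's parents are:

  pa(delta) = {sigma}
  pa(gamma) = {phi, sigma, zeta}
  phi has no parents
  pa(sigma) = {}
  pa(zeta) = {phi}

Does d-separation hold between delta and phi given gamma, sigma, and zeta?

2 paths connect delta and phi; each must be blocked for d-separation to hold:
Path 1: delta ← sigma → gamma ← zeta ← phi
  sigma is a fork here and sigma is conditioned on, so the path is blocked at sigma.
Path 2: delta ← sigma → gamma ← phi
  sigma is a fork here and sigma is conditioned on, so the path is blocked at sigma.
Every path is blocked, so delta and phi are d-separated given {gamma, sigma, zeta}.

Yes — delta and phi are d-separated given {gamma, sigma, zeta}.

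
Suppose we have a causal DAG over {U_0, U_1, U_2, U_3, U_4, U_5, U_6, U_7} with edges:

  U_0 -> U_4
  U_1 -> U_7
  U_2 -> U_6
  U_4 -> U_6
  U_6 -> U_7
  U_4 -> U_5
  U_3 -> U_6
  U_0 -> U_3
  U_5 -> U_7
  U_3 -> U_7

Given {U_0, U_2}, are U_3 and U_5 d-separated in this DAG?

Enumerating the 6 paths from U_3 to U_5 and testing each for blocking by {U_0, U_2}:
  1. U_3 → U_7 ← U_5 — U_7:collider[blocks] ⇒ blocked
  2. U_3 → U_7 ← U_6 ← U_4 → U_5 — U_7:collider[blocks]; U_6:chain[open]; U_4:fork[open] ⇒ blocked
  3. U_3 → U_6 → U_7 ← U_5 — U_6:chain[open]; U_7:collider[blocks] ⇒ blocked
  4. U_3 → U_6 ← U_4 → U_5 — U_6:collider[blocks]; U_4:fork[open] ⇒ blocked
  5. U_3 ← U_0 → U_4 → U_5 — U_0:fork[blocks]; U_4:chain[open] ⇒ blocked
  6. U_3 ← U_0 → U_4 → U_6 → U_7 ← U_5 — U_0:fork[blocks]; U_4:chain[open]; U_6:chain[open]; U_7:collider[blocks] ⇒ blocked
Since every path is blocked, d-separation holds.

Yes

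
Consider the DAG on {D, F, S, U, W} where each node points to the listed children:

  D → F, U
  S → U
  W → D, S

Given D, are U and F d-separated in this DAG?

Enumerating the 2 paths from U to F and testing each for blocking by {D}:
Path 1: U ← D → F
  D is a fork here and D is conditioned on, so the path is blocked at D.
Path 2: U ← S ← W → D → F
  D is a chain here and D is conditioned on, so the path is blocked at D.
All paths are blocked; U ⊥ F | {D} holds.

Yes — U and F are d-separated given {D}.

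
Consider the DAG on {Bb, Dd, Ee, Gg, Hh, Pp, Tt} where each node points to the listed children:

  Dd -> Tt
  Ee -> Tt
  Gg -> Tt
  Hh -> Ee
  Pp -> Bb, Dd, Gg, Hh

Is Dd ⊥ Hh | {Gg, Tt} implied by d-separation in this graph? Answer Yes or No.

No — Dd and Hh are not d-separated given {Gg, Tt}.

We examine all 4 paths between Dd and Hh:
  1. Dd ← Pp → Gg → Tt ← Ee ← Hh — Pp:fork[open]; Gg:chain[blocks]; Tt:collider[open]; Ee:chain[open] ⇒ blocked
  2. Dd ← Pp → Hh — Pp:fork[open] ⇒ active
  3. Dd → Tt ← Gg ← Pp → Hh — Tt:collider[open]; Gg:chain[blocks]; Pp:fork[open] ⇒ blocked
  4. Dd → Tt ← Ee ← Hh — Tt:collider[open]; Ee:chain[open] ⇒ active
Since the path Dd ← Pp → Hh is active, Dd and Hh are not d-separated given {Gg, Tt}.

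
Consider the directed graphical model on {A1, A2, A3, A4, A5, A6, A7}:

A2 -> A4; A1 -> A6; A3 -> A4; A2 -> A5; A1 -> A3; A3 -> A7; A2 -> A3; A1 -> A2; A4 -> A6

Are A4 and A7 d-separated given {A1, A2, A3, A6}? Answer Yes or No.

Enumerating the 5 paths from A4 to A7 and testing each for blocking by {A1, A2, A3, A6}:
Path 1: A4 ← A3 → A7
  A3 is a fork here and A3 is conditioned on, so the path is blocked at A3.
Path 2: A4 ← A2 → A3 → A7
  A2 is a fork here and A2 is conditioned on, so the path is blocked at A2.
Path 3: A4 ← A2 ← A1 → A3 → A7
  A2 is a chain here and A2 is conditioned on, so the path is blocked at A2.
Path 4: A4 → A6 ← A1 → A3 → A7
  A1 is a fork here and A1 is conditioned on, so the path is blocked at A1.
Path 5: A4 → A6 ← A1 → A2 → A3 → A7
  A1 is a fork here and A1 is conditioned on, so the path is blocked at A1.
Every path is blocked, so A4 and A7 are d-separated given {A1, A2, A3, A6}.

Yes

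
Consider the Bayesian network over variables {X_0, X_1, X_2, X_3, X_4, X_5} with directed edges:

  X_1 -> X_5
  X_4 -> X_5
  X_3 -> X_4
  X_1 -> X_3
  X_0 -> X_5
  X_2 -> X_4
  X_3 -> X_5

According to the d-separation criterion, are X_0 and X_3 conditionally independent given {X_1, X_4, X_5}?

Enumerating the 3 paths from X_0 to X_3 and testing each for blocking by {X_1, X_4, X_5}:
Path 1: X_0 → X_5 ← X_3
  X_5 is a collider and X_5 is conditioned on, which opens it — no node blocks this path, so it is active.
Path 2: X_0 → X_5 ← X_4 ← X_3
  X_4 is a chain here and X_4 is conditioned on, so the path is blocked at X_4.
Path 3: X_0 → X_5 ← X_1 → X_3
  X_1 is a fork here and X_1 is conditioned on, so the path is blocked at X_1.
Because an active path exists, X_0 and X_3 are not d-separated.

No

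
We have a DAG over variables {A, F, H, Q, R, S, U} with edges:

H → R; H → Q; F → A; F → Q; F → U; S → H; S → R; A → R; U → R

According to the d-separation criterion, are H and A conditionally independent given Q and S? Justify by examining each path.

No

There are 6 undirected paths between H and A; checking each against the conditioning set {Q, S}:
Path 1: H → Q ← F → U → R ← A
  R is a collider here and neither R nor any of its descendants is conditioned on, so the collider stays closed — the path is blocked at R.
Path 2: H → Q ← F → A
  Q is a collider and Q is conditioned on, which opens it; F is a fork and F is not conditioned on — no node blocks this path, so it is active.
Path 3: H ← S → R ← U ← F → A
  S is a fork here and S is conditioned on, so the path is blocked at S.
Path 4: H ← S → R ← A
  S is a fork here and S is conditioned on, so the path is blocked at S.
Path 5: H → R ← U ← F → A
  R is a collider here and neither R nor any of its descendants is conditioned on, so the collider stays closed — the path is blocked at R.
Path 6: H → R ← A
  R is a collider here and neither R nor any of its descendants is conditioned on, so the collider stays closed — the path is blocked at R.
Because an active path exists, H and A are not d-separated.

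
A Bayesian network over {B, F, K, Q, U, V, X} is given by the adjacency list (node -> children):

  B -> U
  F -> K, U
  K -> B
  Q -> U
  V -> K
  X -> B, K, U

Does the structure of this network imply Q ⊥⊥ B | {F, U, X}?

No

5 paths connect Q and B; each must be blocked for d-separation to hold:
  1. Q → U ← F → K → B — U:collider[open]; F:fork[blocks]; K:chain[open] ⇒ blocked
  2. Q → U ← F → K ← X → B — U:collider[open]; F:fork[blocks]; K:collider[open]; X:fork[blocks] ⇒ blocked
  3. Q → U ← B — U:collider[open] ⇒ active
  4. Q → U ← X → B — U:collider[open]; X:fork[blocks] ⇒ blocked
  5. Q → U ← X → K → B — U:collider[open]; X:fork[blocks]; K:chain[open] ⇒ blocked
Since the path Q → U ← B is active, Q and B are not d-separated given {F, U, X}.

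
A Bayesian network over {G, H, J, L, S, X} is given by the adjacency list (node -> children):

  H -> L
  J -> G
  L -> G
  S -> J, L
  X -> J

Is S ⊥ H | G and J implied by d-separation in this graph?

2 paths connect S and H; each must be blocked for d-separation to hold:
  1. S → J → G ← L ← H — J:chain[blocks]; G:collider[open]; L:chain[open] ⇒ blocked
  2. S → L ← H — L:collider[open] ⇒ active
Since the path S → L ← H is active, S and H are not d-separated given {G, J}.

No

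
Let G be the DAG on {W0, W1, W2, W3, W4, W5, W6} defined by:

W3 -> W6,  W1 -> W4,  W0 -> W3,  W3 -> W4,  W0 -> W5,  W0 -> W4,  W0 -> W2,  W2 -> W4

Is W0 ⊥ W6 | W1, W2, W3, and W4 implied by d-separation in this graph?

Enumerating the 3 paths from W0 to W6 and testing each for blocking by {W1, W2, W3, W4}:
  1. W0 → W2 → W4 ← W3 → W6 — W2:chain[blocks]; W4:collider[open]; W3:fork[blocks] ⇒ blocked
  2. W0 → W4 ← W3 → W6 — W4:collider[open]; W3:fork[blocks] ⇒ blocked
  3. W0 → W3 → W6 — W3:chain[blocks] ⇒ blocked
Every path is blocked, so W0 and W6 are d-separated given {W1, W2, W3, W4}.

Yes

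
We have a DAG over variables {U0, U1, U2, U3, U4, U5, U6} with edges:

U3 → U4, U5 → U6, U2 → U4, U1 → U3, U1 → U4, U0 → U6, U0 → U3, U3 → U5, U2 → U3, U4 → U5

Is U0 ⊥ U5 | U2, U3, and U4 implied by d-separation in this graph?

There are 5 undirected paths between U0 and U5; checking each against the conditioning set {U2, U3, U4}:
  1. U0 → U3 ← U2 → U4 → U5 — U3:collider[open]; U2:fork[blocks]; U4:chain[blocks] ⇒ blocked
  2. U0 → U3 → U5 — U3:chain[blocks] ⇒ blocked
  3. U0 → U3 → U4 → U5 — U3:chain[blocks]; U4:chain[blocks] ⇒ blocked
  4. U0 → U3 ← U1 → U4 → U5 — U3:collider[open]; U1:fork[open]; U4:chain[blocks] ⇒ blocked
  5. U0 → U6 ← U5 — U6:collider[blocks] ⇒ blocked
Every path is blocked, so U0 and U5 are d-separated given {U2, U3, U4}.

Yes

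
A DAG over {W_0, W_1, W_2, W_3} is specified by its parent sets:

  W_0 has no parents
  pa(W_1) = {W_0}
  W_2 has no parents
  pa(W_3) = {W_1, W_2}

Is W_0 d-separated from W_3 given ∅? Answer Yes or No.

Only one path connects W_0 and W_3:
  1. W_0 → W_1 → W_3 — W_1:chain[open] ⇒ active
Since the path W_0 → W_1 → W_3 is active, W_0 and W_3 are not d-separated given ∅.

No — W_0 and W_3 are not d-separated given ∅.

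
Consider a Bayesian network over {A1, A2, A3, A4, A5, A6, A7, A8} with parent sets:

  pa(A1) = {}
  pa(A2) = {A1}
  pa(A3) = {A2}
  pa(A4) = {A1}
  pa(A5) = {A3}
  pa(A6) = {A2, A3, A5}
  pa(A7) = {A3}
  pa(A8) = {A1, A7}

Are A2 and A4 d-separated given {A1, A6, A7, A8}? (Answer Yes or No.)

4 paths connect A2 and A4; each must be blocked for d-separation to hold:
Path 1: A2 → A3 → A7 → A8 ← A1 → A4
  A7 is a chain here and A7 is conditioned on, so the path is blocked at A7.
Path 2: A2 ← A1 → A4
  A1 is a fork here and A1 is conditioned on, so the path is blocked at A1.
Path 3: A2 → A6 ← A3 → A7 → A8 ← A1 → A4
  A7 is a chain here and A7 is conditioned on, so the path is blocked at A7.
Path 4: A2 → A6 ← A5 ← A3 → A7 → A8 ← A1 → A4
  A7 is a chain here and A7 is conditioned on, so the path is blocked at A7.
Every path is blocked, so A2 and A4 are d-separated given {A1, A6, A7, A8}.

Yes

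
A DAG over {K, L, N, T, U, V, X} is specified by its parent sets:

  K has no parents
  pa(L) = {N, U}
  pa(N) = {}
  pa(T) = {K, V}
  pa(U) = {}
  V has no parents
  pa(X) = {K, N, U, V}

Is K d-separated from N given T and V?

Yes — K and N are d-separated given {T, V}.

We examine all 4 paths between K and N:
Path 1: K → T ← V → X ← U → L ← N
  V is a fork here and V is conditioned on, so the path is blocked at V.
Path 2: K → T ← V → X ← N
  V is a fork here and V is conditioned on, so the path is blocked at V.
Path 3: K → X ← U → L ← N
  X is a collider here and neither X nor any of its descendants is conditioned on, so the collider stays closed — the path is blocked at X.
Path 4: K → X ← N
  X is a collider here and neither X nor any of its descendants is conditioned on, so the collider stays closed — the path is blocked at X.
Since every path is blocked, d-separation holds.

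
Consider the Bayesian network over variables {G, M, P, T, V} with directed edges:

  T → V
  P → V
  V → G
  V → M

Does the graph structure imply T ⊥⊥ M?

No

There is one path between T and M:
  1. T → V → M — V:chain[open] ⇒ active
At least one path is unblocked, so d-separation fails.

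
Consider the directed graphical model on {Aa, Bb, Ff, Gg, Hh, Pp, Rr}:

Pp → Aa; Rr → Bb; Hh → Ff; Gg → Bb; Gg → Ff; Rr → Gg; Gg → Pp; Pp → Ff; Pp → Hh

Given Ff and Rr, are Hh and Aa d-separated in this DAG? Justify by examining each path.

No

We examine all 3 paths between Hh and Aa:
Path 1: Hh → Ff ← Gg → Pp → Aa
  Ff is a collider and Ff is conditioned on, which opens it; Gg is a fork and Gg is not conditioned on; Pp is a chain and Pp is not conditioned on — no node blocks this path, so it is active.
Path 2: Hh → Ff ← Pp → Aa
  Ff is a collider and Ff is conditioned on, which opens it; Pp is a fork and Pp is not conditioned on — no node blocks this path, so it is active.
Path 3: Hh ← Pp → Aa
  Pp is a fork and Pp is not conditioned on — no node blocks this path, so it is active.
Because an active path exists, Hh and Aa are not d-separated.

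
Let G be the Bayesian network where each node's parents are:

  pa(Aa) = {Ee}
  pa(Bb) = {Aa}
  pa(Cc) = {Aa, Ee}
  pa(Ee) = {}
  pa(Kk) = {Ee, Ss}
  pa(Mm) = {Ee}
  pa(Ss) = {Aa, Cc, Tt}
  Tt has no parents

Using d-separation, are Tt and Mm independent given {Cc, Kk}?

No — Tt and Mm are not d-separated given {Cc, Kk}.

Enumerating the 5 paths from Tt to Mm and testing each for blocking by {Cc, Kk}:
Path 1: Tt → Ss ← Aa ← Ee → Mm
  Ss is a collider and its descendant Kk is conditioned on, which opens it; Aa is a chain and Aa is not conditioned on; Ee is a fork and Ee is not conditioned on — no node blocks this path, so it is active.
Path 2: Tt → Ss ← Aa → Cc ← Ee → Mm
  Ss is a collider and its descendant Kk is conditioned on, which opens it; Aa is a fork and Aa is not conditioned on; Cc is a collider and Cc is conditioned on, which opens it; Ee is a fork and Ee is not conditioned on — no node blocks this path, so it is active.
Path 3: Tt → Ss ← Cc ← Ee → Mm
  Cc is a chain here and Cc is conditioned on, so the path is blocked at Cc.
Path 4: Tt → Ss ← Cc ← Aa ← Ee → Mm
  Cc is a chain here and Cc is conditioned on, so the path is blocked at Cc.
Path 5: Tt → Ss → Kk ← Ee → Mm
  Ss is a chain and Ss is not conditioned on; Kk is a collider and Kk is conditioned on, which opens it; Ee is a fork and Ee is not conditioned on — no node blocks this path, so it is active.
Because an active path exists, Tt and Mm are not d-separated.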